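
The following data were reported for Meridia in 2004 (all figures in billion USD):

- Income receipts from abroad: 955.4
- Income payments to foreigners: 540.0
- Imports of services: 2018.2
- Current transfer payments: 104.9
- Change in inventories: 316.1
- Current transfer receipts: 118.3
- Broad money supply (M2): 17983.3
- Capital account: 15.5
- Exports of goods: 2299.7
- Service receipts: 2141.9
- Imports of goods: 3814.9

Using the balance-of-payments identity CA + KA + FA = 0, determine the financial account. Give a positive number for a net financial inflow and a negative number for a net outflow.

Goods balance = 2299.7 - 3814.9 = -1515.2
Services balance = 2141.9 - 2018.2 = 123.7
Trade balance (goods + services) = -1515.2 + 123.7 = -1391.5
Net primary income = 955.4 - 540.0 = 415.4
Net secondary income = 118.3 - 104.9 = 13.4
Current account = -1391.5 + 415.4 + 13.4 = -962.7
Financial account = -(-962.7 + 15.5) = 947.2

947.2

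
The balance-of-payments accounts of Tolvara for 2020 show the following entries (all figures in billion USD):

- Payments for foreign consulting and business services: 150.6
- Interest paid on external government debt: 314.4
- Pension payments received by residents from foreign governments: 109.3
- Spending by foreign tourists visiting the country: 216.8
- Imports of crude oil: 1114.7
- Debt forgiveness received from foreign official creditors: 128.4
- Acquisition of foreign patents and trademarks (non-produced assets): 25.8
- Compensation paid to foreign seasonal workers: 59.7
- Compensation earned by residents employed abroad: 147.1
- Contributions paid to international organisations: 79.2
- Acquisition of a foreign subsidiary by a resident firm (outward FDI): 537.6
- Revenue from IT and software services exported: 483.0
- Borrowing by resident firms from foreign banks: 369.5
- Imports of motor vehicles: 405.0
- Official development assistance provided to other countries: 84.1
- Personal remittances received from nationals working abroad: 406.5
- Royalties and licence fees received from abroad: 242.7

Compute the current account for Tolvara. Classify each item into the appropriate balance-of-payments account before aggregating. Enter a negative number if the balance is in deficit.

Goods: -405.0 - 1114.7 = -1519.7
Services: -150.6 + 216.8 + 483.0 + 242.7 = 791.9
Primary income: 147.1 - 59.7 - 314.4 = -227.0
Secondary income: 406.5 - 79.2 + 109.3 - 84.1 = 352.5
Current account = (-1519.7) + 791.9 + (-227.0) + 352.5 = -602.3
(Excluded from the current account — capital account: debt forgiveness received from foreign official creditors 128.4, acquisition of foreign patents and trademarks (non-produced assets) 25.8; financial account: acquisition of a foreign subsidiary by a resident firm (outward FDI) 537.6, borrowing by resident firms from foreign banks 369.5.)

-602.3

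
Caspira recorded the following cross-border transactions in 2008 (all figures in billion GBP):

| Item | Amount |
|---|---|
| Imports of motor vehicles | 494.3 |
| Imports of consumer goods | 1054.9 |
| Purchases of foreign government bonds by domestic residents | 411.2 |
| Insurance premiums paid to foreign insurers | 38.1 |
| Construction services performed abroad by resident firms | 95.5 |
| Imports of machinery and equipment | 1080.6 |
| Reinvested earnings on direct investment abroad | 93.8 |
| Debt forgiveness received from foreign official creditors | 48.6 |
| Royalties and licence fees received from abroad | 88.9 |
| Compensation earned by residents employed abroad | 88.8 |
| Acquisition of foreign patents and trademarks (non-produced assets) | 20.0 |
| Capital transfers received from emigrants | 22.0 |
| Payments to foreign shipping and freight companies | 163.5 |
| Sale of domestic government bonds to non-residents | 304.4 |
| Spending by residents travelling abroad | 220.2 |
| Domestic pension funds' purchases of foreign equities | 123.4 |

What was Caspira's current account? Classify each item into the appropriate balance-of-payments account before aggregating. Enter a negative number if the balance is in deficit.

Goods: -1080.6 - 494.3 - 1054.9 = -2629.8
Services: -163.5 - 220.2 + 95.5 + 88.9 - 38.1 = -237.4
Primary income: 88.8 + 93.8 = 182.6
Current account = (-2629.8) + (-237.4) + 182.6 = -2684.6
(Excluded from the current account — financial account: purchases of foreign government bonds by domestic residents 411.2, sale of domestic government bonds to non-residents 304.4, domestic pension funds' purchases of foreign equities 123.4; capital account: debt forgiveness received from foreign official creditors 48.6, acquisition of foreign patents and trademarks (non-produced assets) 20.0, capital transfers received from emigrants 22.0.)

-2684.6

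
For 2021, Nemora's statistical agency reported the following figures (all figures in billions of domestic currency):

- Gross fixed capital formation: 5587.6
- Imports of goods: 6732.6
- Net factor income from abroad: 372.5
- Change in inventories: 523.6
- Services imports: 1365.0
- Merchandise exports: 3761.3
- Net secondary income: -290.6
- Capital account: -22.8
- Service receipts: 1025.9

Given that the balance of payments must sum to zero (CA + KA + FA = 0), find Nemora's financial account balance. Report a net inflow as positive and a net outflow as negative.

Goods balance = 3761.3 - 6732.6 = -2971.3
Services balance = 1025.9 - 1365.0 = -339.1
Trade balance (goods + services) = -2971.3 + (-339.1) = -3310.4
Net primary income = 372.5
Net secondary income = -290.6
Current account = -3310.4 + 372.5 + (-290.6) = -3228.5
Financial account = -(-3228.5 + (-22.8)) = 3251.3

3251.3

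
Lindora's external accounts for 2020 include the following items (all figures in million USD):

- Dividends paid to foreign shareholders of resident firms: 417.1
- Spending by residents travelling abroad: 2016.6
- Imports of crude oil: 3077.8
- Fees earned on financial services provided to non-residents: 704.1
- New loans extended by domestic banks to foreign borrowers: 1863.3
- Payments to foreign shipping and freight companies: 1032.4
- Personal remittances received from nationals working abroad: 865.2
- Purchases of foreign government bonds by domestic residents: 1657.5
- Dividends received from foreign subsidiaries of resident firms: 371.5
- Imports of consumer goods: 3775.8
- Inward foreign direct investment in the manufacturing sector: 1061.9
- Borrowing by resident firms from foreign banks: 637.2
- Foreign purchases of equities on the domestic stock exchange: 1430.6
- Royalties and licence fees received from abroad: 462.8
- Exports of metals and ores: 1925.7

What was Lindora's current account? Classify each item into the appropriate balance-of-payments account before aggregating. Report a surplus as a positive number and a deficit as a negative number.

Goods: 1925.7 - 3775.8 - 3077.8 = -4927.9
Services: 704.1 - 1032.4 + 462.8 - 2016.6 = -1882.1
Primary income: 371.5 - 417.1 = -45.6
Secondary income: 865.2
Current account = (-4927.9) + (-1882.1) + (-45.6) + 865.2 = -5990.4
(Excluded from the current account — financial account: new loans extended by domestic banks to foreign borrowers 1863.3, purchases of foreign government bonds by domestic residents 1657.5, inward foreign direct investment in the manufacturing sector 1061.9, borrowing by resident firms from foreign banks 637.2, foreign purchases of equities on the domestic stock exchange 1430.6.)

-5990.4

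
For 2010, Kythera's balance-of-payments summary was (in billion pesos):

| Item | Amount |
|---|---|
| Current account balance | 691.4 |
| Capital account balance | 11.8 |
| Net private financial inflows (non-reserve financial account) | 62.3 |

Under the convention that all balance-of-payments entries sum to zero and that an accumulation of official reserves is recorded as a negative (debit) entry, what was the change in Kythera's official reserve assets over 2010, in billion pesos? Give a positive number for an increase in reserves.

765.5

Official reserve transactions balance = -(691.4 + 11.8 + 62.3) = -765.5
An accumulation of reserves is recorded as a debit (negative entry), so the change in the stock of reserves is the negative of that balance.
Change in official reserves = -(-765.5) = 765.5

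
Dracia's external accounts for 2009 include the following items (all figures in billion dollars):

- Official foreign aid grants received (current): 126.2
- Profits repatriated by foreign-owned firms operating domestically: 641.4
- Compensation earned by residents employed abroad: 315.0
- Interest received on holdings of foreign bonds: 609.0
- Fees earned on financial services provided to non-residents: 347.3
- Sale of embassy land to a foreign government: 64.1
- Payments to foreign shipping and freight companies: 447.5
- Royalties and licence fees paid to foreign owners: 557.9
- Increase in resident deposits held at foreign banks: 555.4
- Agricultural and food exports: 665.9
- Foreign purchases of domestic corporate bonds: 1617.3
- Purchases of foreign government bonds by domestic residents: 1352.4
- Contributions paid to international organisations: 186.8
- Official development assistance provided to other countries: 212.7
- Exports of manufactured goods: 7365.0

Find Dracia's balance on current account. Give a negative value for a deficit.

Goods: 665.9 + 7365.0 = 8030.9
Services: 347.3 - 557.9 - 447.5 = -658.1
Primary income: -641.4 + 315.0 + 609.0 = 282.6
Secondary income: -212.7 + 126.2 - 186.8 = -273.3
Current account = 8030.9 + (-658.1) + 282.6 + (-273.3) = 7382.1
(Excluded from the current account — capital account: sale of embassy land to a foreign government 64.1; financial account: increase in resident deposits held at foreign banks 555.4, foreign purchases of domestic corporate bonds 1617.3, purchases of foreign government bonds by domestic residents 1352.4.)

7382.1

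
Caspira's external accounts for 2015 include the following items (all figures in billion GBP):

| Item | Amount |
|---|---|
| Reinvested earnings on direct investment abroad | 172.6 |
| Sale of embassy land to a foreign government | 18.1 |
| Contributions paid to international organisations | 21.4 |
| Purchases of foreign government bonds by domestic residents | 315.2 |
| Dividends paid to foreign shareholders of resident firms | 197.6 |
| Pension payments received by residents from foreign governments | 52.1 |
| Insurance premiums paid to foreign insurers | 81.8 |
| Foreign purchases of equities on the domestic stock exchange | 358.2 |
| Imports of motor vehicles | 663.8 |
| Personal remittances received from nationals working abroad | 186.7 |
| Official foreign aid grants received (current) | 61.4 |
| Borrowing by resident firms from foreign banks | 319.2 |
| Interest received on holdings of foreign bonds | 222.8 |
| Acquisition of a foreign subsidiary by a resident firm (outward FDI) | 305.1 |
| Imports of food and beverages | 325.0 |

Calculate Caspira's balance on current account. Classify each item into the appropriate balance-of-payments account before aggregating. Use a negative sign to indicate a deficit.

Goods: -663.8 - 325.0 = -988.8
Services: -81.8
Primary income: 172.6 - 197.6 + 222.8 = 197.8
Secondary income: 186.7 - 21.4 + 52.1 + 61.4 = 278.8
Current account = (-988.8) + (-81.8) + 197.8 + 278.8 = -594.0
(Excluded from the current account — capital account: sale of embassy land to a foreign government 18.1; financial account: purchases of foreign government bonds by domestic residents 315.2, foreign purchases of equities on the domestic stock exchange 358.2, borrowing by resident firms from foreign banks 319.2, acquisition of a foreign subsidiary by a resident firm (outward FDI) 305.1.)

-594.0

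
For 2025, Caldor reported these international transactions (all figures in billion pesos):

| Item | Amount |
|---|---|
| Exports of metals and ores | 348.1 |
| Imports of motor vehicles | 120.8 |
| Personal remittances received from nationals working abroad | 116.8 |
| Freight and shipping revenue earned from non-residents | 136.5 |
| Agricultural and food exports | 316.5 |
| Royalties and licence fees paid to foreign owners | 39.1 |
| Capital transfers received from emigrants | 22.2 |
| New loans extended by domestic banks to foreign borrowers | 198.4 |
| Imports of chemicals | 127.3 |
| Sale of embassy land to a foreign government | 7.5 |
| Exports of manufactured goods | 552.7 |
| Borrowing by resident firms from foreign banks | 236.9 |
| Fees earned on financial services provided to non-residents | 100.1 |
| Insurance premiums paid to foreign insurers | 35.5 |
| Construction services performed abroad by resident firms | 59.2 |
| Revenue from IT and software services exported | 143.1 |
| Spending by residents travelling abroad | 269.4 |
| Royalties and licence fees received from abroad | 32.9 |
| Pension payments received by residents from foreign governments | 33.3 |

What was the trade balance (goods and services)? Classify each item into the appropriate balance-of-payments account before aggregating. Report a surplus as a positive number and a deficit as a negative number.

Goods: 316.5 + 348.1 - 120.8 + 552.7 - 127.3 = 969.2
Services: 100.1 - 35.5 - 39.1 + 32.9 + 59.2 + 136.5 - 269.4 + 143.1 = 127.8
Trade balance = 969.2 + 127.8 = 1097.0
(Excluded from the trade balance — secondary income: personal remittances received from nationals working abroad 116.8, pension payments received by residents from foreign governments 33.3; capital account: capital transfers received from emigrants 22.2, sale of embassy land to a foreign government 7.5; financial account: new loans extended by domestic banks to foreign borrowers 198.4, borrowing by resident firms from foreign banks 236.9.)

1097.0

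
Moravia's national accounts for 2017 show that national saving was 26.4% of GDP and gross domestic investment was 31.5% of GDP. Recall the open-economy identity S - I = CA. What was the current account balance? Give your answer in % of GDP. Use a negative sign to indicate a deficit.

-5.1

CA = S - I = 26.4 - 31.5 = -5.1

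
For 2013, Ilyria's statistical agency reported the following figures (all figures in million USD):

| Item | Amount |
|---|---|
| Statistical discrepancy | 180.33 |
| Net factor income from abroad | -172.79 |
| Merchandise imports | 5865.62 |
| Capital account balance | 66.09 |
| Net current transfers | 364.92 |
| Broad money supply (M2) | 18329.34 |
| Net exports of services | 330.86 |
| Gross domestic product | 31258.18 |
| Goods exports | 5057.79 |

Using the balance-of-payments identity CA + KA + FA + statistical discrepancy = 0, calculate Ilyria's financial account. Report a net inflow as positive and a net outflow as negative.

38.42

Goods balance = 5057.79 - 5865.62 = -807.83
Services balance = 330.86
Trade balance (goods + services) = -807.83 + 330.86 = -476.97
Net primary income = -172.79
Net secondary income = 364.92
Current account = -476.97 + (-172.79) + 364.92 = -284.84
Financial account = -(-284.84 + 66.09 + 180.33) = 38.42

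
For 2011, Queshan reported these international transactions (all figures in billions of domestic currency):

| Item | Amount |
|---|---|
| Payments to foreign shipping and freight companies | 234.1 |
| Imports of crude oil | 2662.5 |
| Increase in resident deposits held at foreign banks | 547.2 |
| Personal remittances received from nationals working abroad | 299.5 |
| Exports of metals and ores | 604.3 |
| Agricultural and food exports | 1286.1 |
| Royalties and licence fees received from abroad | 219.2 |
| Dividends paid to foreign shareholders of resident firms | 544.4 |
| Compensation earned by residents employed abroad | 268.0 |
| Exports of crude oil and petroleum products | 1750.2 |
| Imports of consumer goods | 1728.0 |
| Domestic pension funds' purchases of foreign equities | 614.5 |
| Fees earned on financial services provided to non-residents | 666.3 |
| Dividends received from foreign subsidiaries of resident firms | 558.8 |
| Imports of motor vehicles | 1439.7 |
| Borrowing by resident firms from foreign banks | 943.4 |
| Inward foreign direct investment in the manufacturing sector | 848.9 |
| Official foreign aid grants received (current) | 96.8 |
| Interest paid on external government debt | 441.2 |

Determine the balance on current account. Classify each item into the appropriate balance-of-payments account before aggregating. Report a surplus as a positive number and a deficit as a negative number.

Goods: -2662.5 + 1750.2 - 1728.0 + 604.3 - 1439.7 + 1286.1 = -2189.6
Services: -234.1 + 666.3 + 219.2 = 651.4
Primary income: -441.2 - 544.4 + 268.0 + 558.8 = -158.8
Secondary income: 299.5 + 96.8 = 396.3
Current account = (-2189.6) + 651.4 + (-158.8) + 396.3 = -1300.7
(Excluded from the current account — financial account: increase in resident deposits held at foreign banks 547.2, domestic pension funds' purchases of foreign equities 614.5, borrowing by resident firms from foreign banks 943.4, inward foreign direct investment in the manufacturing sector 848.9.)

-1300.7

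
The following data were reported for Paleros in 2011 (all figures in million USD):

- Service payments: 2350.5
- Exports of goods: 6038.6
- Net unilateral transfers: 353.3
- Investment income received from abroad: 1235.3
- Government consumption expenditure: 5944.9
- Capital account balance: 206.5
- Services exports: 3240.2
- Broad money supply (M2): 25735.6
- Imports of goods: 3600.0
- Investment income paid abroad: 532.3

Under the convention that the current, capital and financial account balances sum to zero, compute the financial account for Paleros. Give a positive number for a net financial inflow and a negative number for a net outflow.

Goods balance = 6038.6 - 3600.0 = 2438.6
Services balance = 3240.2 - 2350.5 = 889.7
Trade balance (goods + services) = 2438.6 + 889.7 = 3328.3
Net primary income = 1235.3 - 532.3 = 703.0
Net secondary income = 353.3
Current account = 3328.3 + 703.0 + 353.3 = 4384.6
Financial account = -(4384.6 + 206.5) = -4591.1

-4591.1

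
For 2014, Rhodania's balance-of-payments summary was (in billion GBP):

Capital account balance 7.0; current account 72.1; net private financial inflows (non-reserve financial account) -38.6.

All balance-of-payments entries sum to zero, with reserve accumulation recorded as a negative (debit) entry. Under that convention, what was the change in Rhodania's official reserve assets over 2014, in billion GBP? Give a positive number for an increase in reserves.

40.5

Official reserve transactions balance = -(72.1 + 7.0 + (-38.6)) = -40.5
An accumulation of reserves is recorded as a debit (negative entry), so the change in the stock of reserves is the negative of that balance.
Change in official reserves = -(-40.5) = 40.5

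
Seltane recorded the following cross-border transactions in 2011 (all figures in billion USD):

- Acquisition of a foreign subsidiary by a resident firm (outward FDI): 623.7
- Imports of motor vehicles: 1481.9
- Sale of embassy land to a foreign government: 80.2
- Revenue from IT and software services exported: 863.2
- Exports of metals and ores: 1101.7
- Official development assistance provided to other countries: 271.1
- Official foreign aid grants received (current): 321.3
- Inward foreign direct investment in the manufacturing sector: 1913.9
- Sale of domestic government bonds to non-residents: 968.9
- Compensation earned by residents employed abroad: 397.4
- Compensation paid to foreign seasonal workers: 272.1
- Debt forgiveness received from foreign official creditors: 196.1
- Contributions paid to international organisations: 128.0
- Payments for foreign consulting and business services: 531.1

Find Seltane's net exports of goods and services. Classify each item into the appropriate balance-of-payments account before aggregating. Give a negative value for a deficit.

Goods: -1481.9 + 1101.7 = -380.2
Services: -531.1 + 863.2 = 332.1
Trade balance = -380.2 + 332.1 = -48.1
(Excluded from the trade balance — financial account: acquisition of a foreign subsidiary by a resident firm (outward FDI) 623.7, inward foreign direct investment in the manufacturing sector 1913.9, sale of domestic government bonds to non-residents 968.9; capital account: sale of embassy land to a foreign government 80.2, debt forgiveness received from foreign official creditors 196.1; secondary income: official development assistance provided to other countries 271.1, official foreign aid grants received (current) 321.3, contributions paid to international organisations 128.0; primary income: compensation earned by residents employed abroad 397.4, compensation paid to foreign seasonal workers 272.1.)

-48.1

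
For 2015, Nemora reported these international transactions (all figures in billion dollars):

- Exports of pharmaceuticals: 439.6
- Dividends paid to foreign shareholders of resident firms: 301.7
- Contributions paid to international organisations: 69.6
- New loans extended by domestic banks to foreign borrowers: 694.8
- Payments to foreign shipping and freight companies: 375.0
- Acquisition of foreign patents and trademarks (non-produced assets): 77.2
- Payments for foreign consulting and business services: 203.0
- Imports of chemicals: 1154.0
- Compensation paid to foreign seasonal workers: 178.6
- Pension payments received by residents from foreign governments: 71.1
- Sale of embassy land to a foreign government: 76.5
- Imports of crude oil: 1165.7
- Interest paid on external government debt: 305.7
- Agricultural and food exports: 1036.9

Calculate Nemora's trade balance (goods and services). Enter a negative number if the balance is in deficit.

-1421.2

Goods: -1165.7 + 439.6 + 1036.9 - 1154.0 = -843.2
Services: -203.0 - 375.0 = -578.0
Trade balance = -843.2 + (-578.0) = -1421.2
(Excluded from the trade balance — primary income: dividends paid to foreign shareholders of resident firms 301.7, compensation paid to foreign seasonal workers 178.6, interest paid on external government debt 305.7; secondary income: contributions paid to international organisations 69.6, pension payments received by residents from foreign governments 71.1; financial account: new loans extended by domestic banks to foreign borrowers 694.8; capital account: acquisition of foreign patents and trademarks (non-produced assets) 77.2, sale of embassy land to a foreign government 76.5.)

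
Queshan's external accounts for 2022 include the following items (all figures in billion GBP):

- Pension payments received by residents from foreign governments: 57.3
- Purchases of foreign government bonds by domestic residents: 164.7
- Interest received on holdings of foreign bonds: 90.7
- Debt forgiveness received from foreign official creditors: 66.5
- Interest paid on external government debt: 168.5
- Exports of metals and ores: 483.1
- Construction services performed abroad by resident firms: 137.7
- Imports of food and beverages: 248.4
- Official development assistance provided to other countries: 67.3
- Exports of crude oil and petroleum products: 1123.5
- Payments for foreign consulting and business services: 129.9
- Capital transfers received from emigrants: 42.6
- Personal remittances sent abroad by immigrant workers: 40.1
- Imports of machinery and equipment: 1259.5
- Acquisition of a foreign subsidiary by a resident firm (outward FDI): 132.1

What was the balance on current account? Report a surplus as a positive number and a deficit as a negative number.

Goods: 1123.5 + 483.1 - 1259.5 - 248.4 = 98.7
Services: -129.9 + 137.7 = 7.8
Primary income: -168.5 + 90.7 = -77.8
Secondary income: -40.1 + 57.3 - 67.3 = -50.1
Current account = 98.7 + 7.8 + (-77.8) + (-50.1) = -21.4
(Excluded from the current account — financial account: purchases of foreign government bonds by domestic residents 164.7, acquisition of a foreign subsidiary by a resident firm (outward FDI) 132.1; capital account: debt forgiveness received from foreign official creditors 66.5, capital transfers received from emigrants 42.6.)

-21.4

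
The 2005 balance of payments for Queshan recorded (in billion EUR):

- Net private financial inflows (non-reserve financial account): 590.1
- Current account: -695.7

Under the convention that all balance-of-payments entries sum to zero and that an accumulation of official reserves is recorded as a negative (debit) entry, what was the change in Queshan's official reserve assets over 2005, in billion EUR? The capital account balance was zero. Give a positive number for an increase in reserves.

Official reserve transactions balance = -((-695.7) + 590.1) = 105.6
An accumulation of reserves is recorded as a debit (negative entry), so the change in the stock of reserves is the negative of that balance.
Change in official reserves = -(105.6) = -105.6

-105.6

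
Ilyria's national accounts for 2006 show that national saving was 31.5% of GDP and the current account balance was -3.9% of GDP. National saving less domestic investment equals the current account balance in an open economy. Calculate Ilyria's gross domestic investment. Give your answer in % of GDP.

35.4

S - I = CA (net lending to the rest of the world).
I = S - CA = 31.5 - (-3.9) = 35.4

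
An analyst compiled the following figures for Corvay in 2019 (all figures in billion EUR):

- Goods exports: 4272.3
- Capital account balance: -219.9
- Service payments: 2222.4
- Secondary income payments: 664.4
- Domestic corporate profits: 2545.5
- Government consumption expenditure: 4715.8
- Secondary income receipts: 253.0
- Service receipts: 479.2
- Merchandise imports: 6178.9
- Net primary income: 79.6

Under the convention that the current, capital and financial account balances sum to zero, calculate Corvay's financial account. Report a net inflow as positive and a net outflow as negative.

4201.5

Goods balance = 4272.3 - 6178.9 = -1906.6
Services balance = 479.2 - 2222.4 = -1743.2
Trade balance (goods + services) = -1906.6 + (-1743.2) = -3649.8
Net primary income = 79.6
Net secondary income = 253.0 - 664.4 = -411.4
Current account = -3649.8 + 79.6 + (-411.4) = -3981.6
Financial account = -(-3981.6 + (-219.9)) = 4201.5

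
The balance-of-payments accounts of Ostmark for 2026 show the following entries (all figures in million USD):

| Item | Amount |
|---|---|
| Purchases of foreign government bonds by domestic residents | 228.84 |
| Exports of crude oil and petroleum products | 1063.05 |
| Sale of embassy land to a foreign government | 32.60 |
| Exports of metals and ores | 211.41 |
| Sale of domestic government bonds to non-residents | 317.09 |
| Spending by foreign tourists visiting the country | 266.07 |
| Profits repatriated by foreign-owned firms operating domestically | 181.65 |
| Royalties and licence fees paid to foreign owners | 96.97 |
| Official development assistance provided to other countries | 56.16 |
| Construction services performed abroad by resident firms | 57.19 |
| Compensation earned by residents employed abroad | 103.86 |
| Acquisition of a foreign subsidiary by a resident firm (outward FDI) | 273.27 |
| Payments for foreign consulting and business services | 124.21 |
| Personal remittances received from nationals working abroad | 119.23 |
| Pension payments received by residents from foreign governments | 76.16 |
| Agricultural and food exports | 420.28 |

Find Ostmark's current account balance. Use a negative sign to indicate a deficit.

Goods: 1063.05 + 211.41 + 420.28 = 1694.74
Services: -124.21 + 57.19 + 266.07 - 96.97 = 102.08
Primary income: 103.86 - 181.65 = -77.79
Secondary income: 76.16 - 56.16 + 119.23 = 139.23
Current account = 1694.74 + 102.08 + (-77.79) + 139.23 = 1858.26
(Excluded from the current account — financial account: purchases of foreign government bonds by domestic residents 228.84, sale of domestic government bonds to non-residents 317.09, acquisition of a foreign subsidiary by a resident firm (outward FDI) 273.27; capital account: sale of embassy land to a foreign government 32.60.)

1858.26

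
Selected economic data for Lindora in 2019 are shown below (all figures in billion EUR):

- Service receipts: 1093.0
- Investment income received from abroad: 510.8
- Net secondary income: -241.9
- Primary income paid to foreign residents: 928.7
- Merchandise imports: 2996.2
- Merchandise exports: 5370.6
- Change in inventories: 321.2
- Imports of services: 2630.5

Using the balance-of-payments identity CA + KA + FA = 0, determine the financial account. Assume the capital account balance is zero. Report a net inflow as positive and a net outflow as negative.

Goods balance = 5370.6 - 2996.2 = 2374.4
Services balance = 1093.0 - 2630.5 = -1537.5
Trade balance (goods + services) = 2374.4 + (-1537.5) = 836.9
Net primary income = 510.8 - 928.7 = -417.9
Net secondary income = -241.9
Current account = 836.9 + (-417.9) + (-241.9) = 177.1
Financial account = -(177.1) = -177.1

-177.1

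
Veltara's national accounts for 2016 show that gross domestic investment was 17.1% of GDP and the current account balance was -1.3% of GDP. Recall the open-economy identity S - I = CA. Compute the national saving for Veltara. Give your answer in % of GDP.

S = I + CA = 17.1 + (-1.3) = 15.8

15.8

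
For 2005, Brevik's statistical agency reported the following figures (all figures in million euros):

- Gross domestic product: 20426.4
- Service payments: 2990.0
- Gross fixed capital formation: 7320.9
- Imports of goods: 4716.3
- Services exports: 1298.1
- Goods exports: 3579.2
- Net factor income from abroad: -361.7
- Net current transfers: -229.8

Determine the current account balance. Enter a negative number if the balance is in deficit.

Goods balance = 3579.2 - 4716.3 = -1137.1
Services balance = 1298.1 - 2990.0 = -1691.9
Trade balance (goods + services) = -1137.1 + (-1691.9) = -2829.0
Net primary income = -361.7
Net secondary income = -229.8
Current account = -2829.0 + (-361.7) + (-229.8) = -3420.5

-3420.5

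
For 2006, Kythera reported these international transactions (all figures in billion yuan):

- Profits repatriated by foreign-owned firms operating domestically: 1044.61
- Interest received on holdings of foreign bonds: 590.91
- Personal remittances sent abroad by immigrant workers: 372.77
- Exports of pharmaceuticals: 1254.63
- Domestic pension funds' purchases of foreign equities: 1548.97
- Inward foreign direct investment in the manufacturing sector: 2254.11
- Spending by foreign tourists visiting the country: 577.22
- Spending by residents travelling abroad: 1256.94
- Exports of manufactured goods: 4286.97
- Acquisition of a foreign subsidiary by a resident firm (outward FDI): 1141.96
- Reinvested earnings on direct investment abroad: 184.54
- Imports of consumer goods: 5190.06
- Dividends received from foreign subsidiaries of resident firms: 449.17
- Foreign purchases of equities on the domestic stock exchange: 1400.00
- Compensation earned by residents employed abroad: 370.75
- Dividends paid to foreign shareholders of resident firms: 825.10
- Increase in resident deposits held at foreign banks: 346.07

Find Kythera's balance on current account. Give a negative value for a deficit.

Goods: 1254.63 - 5190.06 + 4286.97 = 351.54
Services: -1256.94 + 577.22 = -679.72
Primary income: -825.10 + 370.75 + 449.17 + 590.91 - 1044.61 + 184.54 = -274.34
Secondary income: -372.77
Current account = 351.54 + (-679.72) + (-274.34) + (-372.77) = -975.29
(Excluded from the current account — financial account: domestic pension funds' purchases of foreign equities 1548.97, inward foreign direct investment in the manufacturing sector 2254.11, acquisition of a foreign subsidiary by a resident firm (outward FDI) 1141.96, foreign purchases of equities on the domestic stock exchange 1400.00, increase in resident deposits held at foreign banks 346.07.)

-975.29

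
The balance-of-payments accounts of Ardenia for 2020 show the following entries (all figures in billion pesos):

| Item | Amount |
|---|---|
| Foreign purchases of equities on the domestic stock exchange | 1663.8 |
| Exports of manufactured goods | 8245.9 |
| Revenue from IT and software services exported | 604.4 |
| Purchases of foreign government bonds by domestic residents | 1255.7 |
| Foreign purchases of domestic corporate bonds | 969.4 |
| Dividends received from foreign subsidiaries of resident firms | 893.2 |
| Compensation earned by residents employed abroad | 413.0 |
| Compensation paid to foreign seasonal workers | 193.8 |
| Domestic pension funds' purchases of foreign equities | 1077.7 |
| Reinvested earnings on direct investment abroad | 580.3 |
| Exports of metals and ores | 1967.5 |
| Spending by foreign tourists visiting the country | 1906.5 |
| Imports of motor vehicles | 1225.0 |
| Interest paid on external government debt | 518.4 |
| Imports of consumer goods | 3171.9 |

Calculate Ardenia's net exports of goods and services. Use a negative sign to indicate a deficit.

8327.4

Goods: 1967.5 - 3171.9 + 8245.9 - 1225.0 = 5816.5
Services: 1906.5 + 604.4 = 2510.9
Trade balance = 5816.5 + 2510.9 = 8327.4
(Excluded from the trade balance — financial account: foreign purchases of equities on the domestic stock exchange 1663.8, purchases of foreign government bonds by domestic residents 1255.7, foreign purchases of domestic corporate bonds 969.4, domestic pension funds' purchases of foreign equities 1077.7; primary income: dividends received from foreign subsidiaries of resident firms 893.2, compensation earned by residents employed abroad 413.0, compensation paid to foreign seasonal workers 193.8, reinvested earnings on direct investment abroad 580.3, interest paid on external government debt 518.4.)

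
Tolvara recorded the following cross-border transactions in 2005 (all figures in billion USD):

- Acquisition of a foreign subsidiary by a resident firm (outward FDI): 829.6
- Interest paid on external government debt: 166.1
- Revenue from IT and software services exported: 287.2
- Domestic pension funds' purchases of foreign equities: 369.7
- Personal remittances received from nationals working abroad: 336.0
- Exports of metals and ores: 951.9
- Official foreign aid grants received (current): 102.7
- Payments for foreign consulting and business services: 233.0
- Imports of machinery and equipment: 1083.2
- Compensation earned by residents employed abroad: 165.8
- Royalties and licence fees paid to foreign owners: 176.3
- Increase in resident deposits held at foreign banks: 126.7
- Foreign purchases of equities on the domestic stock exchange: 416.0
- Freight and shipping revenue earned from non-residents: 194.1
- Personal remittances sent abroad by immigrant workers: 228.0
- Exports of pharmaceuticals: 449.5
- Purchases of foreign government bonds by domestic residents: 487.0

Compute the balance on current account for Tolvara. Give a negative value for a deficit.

Goods: 951.9 + 449.5 - 1083.2 = 318.2
Services: -176.3 - 233.0 + 194.1 + 287.2 = 72.0
Primary income: -166.1 + 165.8 = -0.3
Secondary income: 336.0 - 228.0 + 102.7 = 210.7
Current account = 318.2 + 72.0 + (-0.3) + 210.7 = 600.6
(Excluded from the current account — financial account: acquisition of a foreign subsidiary by a resident firm (outward FDI) 829.6, domestic pension funds' purchases of foreign equities 369.7, increase in resident deposits held at foreign banks 126.7, foreign purchases of equities on the domestic stock exchange 416.0, purchases of foreign government bonds by domestic residents 487.0.)

600.6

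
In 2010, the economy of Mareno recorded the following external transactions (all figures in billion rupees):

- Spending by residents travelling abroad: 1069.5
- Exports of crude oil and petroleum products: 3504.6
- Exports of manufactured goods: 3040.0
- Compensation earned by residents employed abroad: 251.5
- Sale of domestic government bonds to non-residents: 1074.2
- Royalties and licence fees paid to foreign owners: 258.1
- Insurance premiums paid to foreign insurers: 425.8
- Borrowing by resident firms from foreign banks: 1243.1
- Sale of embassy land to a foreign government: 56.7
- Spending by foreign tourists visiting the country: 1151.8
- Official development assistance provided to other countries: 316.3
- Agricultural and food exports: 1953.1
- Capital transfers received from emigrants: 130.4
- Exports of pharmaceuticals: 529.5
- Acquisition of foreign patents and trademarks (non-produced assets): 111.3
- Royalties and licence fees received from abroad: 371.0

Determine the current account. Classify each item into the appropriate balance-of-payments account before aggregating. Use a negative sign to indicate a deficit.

8731.8

Goods: 1953.1 + 3504.6 + 3040.0 + 529.5 = 9027.2
Services: -258.1 + 1151.8 + 371.0 - 1069.5 - 425.8 = -230.6
Primary income: 251.5
Secondary income: -316.3
Current account = 9027.2 + (-230.6) + 251.5 + (-316.3) = 8731.8
(Excluded from the current account — financial account: sale of domestic government bonds to non-residents 1074.2, borrowing by resident firms from foreign banks 1243.1; capital account: sale of embassy land to a foreign government 56.7, capital transfers received from emigrants 130.4, acquisition of foreign patents and trademarks (non-produced assets) 111.3.)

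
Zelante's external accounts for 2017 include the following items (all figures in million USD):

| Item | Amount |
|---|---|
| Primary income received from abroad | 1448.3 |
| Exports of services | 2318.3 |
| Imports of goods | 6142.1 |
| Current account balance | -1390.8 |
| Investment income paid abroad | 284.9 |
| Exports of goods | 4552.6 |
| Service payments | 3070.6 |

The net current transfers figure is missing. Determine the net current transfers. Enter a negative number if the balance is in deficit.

Current account = goods balance + services balance + net primary income + net secondary income
Sum of the known components = -1178.4
Net current transfers = CA - (known components) = -1390.8 - (-1178.4) = -212.4

-212.4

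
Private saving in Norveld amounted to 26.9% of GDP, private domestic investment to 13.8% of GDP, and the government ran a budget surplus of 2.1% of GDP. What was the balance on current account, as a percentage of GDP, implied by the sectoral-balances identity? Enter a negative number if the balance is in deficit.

By the sectoral-balances identity, CA = (S_private - I) + (T - G).
Private balance = 26.9 - 13.8 = 13.1
Government balance (T - G) = 2.1
CA = 13.1 + 2.1 = 15.2

15.2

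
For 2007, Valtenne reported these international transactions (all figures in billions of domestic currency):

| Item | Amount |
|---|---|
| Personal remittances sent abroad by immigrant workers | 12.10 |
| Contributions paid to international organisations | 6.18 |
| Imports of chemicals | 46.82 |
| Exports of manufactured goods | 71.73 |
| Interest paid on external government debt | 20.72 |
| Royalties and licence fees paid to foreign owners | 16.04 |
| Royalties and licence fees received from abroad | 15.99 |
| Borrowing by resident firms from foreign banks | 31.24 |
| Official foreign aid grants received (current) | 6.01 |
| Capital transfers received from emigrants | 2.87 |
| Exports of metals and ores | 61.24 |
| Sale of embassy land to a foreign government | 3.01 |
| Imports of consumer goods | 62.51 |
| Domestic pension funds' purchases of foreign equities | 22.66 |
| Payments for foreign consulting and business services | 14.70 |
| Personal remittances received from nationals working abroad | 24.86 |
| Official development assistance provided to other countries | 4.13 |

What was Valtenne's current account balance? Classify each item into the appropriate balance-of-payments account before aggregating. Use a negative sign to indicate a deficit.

Goods: 61.24 - 46.82 + 71.73 - 62.51 = 23.64
Services: -16.04 + 15.99 - 14.70 = -14.75
Primary income: -20.72
Secondary income: -12.10 - 4.13 + 24.86 - 6.18 + 6.01 = 8.46
Current account = 23.64 + (-14.75) + (-20.72) + 8.46 = -3.37
(Excluded from the current account — financial account: borrowing by resident firms from foreign banks 31.24, domestic pension funds' purchases of foreign equities 22.66; capital account: capital transfers received from emigrants 2.87, sale of embassy land to a foreign government 3.01.)

-3.37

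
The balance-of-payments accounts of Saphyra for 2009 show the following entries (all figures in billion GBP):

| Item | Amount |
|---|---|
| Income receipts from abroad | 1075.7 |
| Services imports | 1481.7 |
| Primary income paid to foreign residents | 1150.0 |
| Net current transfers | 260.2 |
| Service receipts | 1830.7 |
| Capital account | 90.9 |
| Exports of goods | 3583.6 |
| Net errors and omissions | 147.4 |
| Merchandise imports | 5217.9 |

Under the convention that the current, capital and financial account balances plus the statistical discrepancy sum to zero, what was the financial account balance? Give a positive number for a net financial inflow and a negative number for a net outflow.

861.1

Goods balance = 3583.6 - 5217.9 = -1634.3
Services balance = 1830.7 - 1481.7 = 349.0
Trade balance (goods + services) = -1634.3 + 349.0 = -1285.3
Net primary income = 1075.7 - 1150.0 = -74.3
Net secondary income = 260.2
Current account = -1285.3 + (-74.3) + 260.2 = -1099.4
Financial account = -(-1099.4 + 90.9 + 147.4) = 861.1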